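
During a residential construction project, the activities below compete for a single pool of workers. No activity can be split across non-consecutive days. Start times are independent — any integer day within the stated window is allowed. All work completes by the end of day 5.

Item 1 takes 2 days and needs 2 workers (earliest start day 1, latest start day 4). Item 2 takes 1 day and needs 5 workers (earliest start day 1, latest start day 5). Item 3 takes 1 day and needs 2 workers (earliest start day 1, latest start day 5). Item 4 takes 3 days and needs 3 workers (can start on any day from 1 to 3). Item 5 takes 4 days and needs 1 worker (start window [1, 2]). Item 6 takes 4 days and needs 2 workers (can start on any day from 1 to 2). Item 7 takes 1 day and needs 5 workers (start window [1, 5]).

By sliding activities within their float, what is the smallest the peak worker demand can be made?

8

Early-start (Item 1@1, Item 2@1, Item 3@1, Item 4@1, Item 5@1, Item 6@1, Item 7@1) gives peak 20: d1:20  d2:8  d3:6  d4:3  d5:0.
Shift Item 3→3, Item 4→2, Item 6→2, Item 7→5.
Schedule Item 1@1, Item 2@1, Item 3@3, Item 4@2, Item 5@1, Item 6@2, Item 7@5: d1:8  d2:8  d3:8  d4:6  d5:7 — peak 8.
Total worker-days = 37 over 5 days ⇒ peak ≥ ⌈37/5⌉ = 8, so 8 is optimal.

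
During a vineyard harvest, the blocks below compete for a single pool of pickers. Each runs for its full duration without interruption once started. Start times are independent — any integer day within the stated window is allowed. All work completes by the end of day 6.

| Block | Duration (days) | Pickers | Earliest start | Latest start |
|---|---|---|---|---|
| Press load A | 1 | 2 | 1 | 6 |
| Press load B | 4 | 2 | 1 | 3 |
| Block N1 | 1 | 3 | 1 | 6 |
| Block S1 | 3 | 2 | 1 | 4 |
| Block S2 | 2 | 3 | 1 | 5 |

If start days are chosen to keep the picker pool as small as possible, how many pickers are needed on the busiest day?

Early-start (Press load A@1, Press load B@1, Block N1@1, Block S1@1, Block S2@1) gives peak 12: d1:12  d2:7  d3:4  d4:2  d5:0  d6:0.
Shift Block N1→2, Block S1→3, Block S2→5.
Schedule Press load A@1, Press load B@1, Block N1@2, Block S1@3, Block S2@5: d1:4  d2:5  d3:4  d4:4  d5:5  d6:3 — peak 5.
Total picker-days = 25 over 6 days ⇒ peak ≥ ⌈25/6⌉ = 5, so 5 is optimal.

5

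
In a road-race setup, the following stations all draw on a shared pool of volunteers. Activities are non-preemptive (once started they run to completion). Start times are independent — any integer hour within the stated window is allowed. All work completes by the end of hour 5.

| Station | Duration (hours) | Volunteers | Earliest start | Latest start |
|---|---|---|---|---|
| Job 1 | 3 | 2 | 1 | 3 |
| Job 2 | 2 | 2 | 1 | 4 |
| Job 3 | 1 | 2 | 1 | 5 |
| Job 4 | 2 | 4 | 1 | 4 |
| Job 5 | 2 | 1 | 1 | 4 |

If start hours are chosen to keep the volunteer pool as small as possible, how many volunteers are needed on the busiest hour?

Early-start (Job 1@1, Job 2@1, Job 3@1, Job 4@1, Job 5@1) gives peak 11: h1:11  h2:9  h3:2  h4:0  h5:0.
Shift Job 3→3, Job 4→4.
Schedule Job 1@1, Job 2@1, Job 3@3, Job 4@4, Job 5@1: h1:5  h2:5  h3:4  h4:4  h5:4 — peak 5.
Total volunteer-hours = 22 over 5 hours ⇒ peak ≥ ⌈22/5⌉ = 5, so 5 is optimal.

5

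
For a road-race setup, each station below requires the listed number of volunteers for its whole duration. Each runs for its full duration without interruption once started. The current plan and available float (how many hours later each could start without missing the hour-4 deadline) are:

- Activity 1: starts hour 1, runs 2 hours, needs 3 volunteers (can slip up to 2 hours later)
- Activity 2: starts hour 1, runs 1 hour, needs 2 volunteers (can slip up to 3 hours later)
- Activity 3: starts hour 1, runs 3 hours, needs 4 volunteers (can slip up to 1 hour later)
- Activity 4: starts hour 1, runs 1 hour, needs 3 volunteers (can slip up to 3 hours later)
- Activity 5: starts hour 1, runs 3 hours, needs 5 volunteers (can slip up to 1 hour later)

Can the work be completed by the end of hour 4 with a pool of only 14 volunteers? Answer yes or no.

yes

Schedule Activity 1@1, Activity 2@1, Activity 3@1, Activity 4@1, Activity 5@2: h1:12  h2:12  h3:9  h4:5 — peak 12 ≤ 14.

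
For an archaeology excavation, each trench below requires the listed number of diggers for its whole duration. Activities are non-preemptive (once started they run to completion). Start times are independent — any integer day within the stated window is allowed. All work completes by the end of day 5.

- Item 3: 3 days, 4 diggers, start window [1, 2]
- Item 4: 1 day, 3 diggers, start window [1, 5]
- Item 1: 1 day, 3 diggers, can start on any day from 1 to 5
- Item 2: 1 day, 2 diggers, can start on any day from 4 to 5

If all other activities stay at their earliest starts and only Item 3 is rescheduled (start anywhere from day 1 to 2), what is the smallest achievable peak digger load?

6

Item 3@1: d1:10  d2:4  d3:4  d4:2  d5:0 → peak 10
Item 3@2: d1:6  d2:4  d3:4  d4:6  d5:0 → peak 6
Best is Item 3@2, peak 6.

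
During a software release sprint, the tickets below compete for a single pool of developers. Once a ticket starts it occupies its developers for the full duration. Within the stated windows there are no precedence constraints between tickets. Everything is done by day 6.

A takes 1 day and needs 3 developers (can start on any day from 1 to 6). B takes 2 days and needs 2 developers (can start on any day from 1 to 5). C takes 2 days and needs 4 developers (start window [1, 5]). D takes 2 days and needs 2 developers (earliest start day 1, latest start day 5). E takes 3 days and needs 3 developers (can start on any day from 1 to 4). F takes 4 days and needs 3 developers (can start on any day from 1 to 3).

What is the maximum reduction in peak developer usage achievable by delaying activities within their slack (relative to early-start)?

10

Early-start peak: d1:17  d2:14  d3:6  d4:3  d5:0  d6:0 ⇒ 17.
Leveled (A@1, B@1, C@5, D@1, E@2, F@3): d1:7  d2:7  d3:6  d4:6  d5:7  d6:7 ⇒ 7.
Reduction 17 − 7 = 10.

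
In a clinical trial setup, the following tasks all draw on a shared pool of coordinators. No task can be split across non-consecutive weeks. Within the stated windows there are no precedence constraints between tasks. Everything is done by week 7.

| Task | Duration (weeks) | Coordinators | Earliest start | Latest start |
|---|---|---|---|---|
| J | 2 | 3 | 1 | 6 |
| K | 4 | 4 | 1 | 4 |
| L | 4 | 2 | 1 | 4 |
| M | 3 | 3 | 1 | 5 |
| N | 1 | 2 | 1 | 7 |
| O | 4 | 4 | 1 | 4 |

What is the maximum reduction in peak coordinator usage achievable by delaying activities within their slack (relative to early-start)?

Early-start peak: w1:18  w2:16  w3:13  w4:10  w5:0  w6:0  w7:0 ⇒ 18.
Leveled (J@1, K@1, L@1, M@5, N@3, O@4): w1:9  w2:9  w3:8  w4:10  w5:7  w6:7  w7:7 ⇒ 10.
Reduction 18 − 10 = 8.

8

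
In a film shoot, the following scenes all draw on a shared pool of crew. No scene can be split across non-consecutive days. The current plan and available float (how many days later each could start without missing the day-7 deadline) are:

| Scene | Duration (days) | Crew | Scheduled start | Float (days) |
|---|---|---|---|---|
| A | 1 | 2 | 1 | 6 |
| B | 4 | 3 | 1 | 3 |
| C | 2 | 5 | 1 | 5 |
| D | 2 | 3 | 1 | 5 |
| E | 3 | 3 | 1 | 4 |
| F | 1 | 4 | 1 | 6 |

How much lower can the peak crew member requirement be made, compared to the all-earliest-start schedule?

13

Early-start peak: d1:20  d2:14  d3:6  d4:3  d5:0  d6:0  d7:0 ⇒ 20.
Leveled (A@1, B@3, C@1, D@3, E@5, F@7): d1:7  d2:5  d3:6  d4:6  d5:6  d6:6  d7:7 ⇒ 7.
Reduction 20 − 7 = 13.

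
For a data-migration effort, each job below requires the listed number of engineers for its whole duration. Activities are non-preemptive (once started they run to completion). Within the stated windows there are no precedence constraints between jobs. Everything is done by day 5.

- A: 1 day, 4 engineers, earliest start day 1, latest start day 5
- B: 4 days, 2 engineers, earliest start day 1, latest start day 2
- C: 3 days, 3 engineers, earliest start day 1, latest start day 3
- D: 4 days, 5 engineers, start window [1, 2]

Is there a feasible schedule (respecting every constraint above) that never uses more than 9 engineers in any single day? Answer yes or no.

no

The minimum achievable peak is 10; 9 < 10, so no feasible schedule stays within the cap.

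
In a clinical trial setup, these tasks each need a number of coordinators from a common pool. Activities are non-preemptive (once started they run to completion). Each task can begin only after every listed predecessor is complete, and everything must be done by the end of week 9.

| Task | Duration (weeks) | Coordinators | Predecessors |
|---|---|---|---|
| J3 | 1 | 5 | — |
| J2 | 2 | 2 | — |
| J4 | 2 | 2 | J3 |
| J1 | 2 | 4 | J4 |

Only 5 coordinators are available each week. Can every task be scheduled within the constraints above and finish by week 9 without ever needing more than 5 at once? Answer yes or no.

yes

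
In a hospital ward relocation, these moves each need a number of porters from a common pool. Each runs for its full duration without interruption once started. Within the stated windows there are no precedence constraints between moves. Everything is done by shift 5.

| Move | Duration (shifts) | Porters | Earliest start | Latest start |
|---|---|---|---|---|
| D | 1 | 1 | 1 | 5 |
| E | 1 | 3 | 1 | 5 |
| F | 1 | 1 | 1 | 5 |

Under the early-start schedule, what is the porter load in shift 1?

5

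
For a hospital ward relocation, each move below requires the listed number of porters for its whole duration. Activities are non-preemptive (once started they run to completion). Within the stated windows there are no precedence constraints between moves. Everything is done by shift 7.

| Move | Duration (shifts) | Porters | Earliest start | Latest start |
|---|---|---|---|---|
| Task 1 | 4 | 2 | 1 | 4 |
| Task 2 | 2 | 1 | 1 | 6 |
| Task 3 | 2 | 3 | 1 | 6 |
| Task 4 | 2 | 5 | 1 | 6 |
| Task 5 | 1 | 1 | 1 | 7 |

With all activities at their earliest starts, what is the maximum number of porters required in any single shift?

Early-start schedule: Task 1@1, Task 2@1, Task 3@1, Task 4@1, Task 5@1.
Load per shift: shift 1: 12, shift 2: 11, shift 3: 2, shift 4: 2, shift 5: 0, shift 6: 0, shift 7: 0.
Peak is 12.

12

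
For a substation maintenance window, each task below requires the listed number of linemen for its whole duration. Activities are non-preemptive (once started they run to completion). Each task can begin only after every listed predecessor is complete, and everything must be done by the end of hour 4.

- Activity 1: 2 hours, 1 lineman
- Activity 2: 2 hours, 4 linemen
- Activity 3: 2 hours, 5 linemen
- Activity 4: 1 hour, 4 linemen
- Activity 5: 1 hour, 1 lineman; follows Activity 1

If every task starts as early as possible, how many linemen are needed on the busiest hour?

Early-start schedule: Activity 1@1, Activity 2@1, Activity 3@1, Activity 4@1, Activity 5@3.
Load per hour: hour 1: 14, hour 2: 10, hour 3: 1, hour 4: 0.
Peak is 14.

14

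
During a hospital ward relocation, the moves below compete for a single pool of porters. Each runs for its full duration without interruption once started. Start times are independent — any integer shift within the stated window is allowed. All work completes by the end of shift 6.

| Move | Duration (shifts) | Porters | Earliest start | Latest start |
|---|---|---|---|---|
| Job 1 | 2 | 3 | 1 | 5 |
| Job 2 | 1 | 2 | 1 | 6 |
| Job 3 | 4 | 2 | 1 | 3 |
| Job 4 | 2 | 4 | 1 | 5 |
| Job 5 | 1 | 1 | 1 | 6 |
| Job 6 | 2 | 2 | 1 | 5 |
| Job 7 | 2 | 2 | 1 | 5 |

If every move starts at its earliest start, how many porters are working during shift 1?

16

At early start, shift 1 has: Job 1, Job 2, Job 3, Job 4, Job 5, Job 6, Job 7.
Demand: 3 + 2 + 2 + 4 + 1 + 2 + 2 = 16.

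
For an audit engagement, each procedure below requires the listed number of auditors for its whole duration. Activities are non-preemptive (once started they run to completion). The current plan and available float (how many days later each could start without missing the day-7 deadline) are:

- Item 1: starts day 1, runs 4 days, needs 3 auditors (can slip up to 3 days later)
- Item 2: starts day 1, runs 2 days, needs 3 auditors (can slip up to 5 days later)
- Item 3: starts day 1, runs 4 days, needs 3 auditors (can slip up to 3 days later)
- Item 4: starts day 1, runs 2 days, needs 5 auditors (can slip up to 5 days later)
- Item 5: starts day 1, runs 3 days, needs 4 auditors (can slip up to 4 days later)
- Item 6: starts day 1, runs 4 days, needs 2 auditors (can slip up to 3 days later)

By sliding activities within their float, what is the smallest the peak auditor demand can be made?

10

Early-start (Item 1@1, Item 2@1, Item 3@1, Item 4@1, Item 5@1, Item 6@1) gives peak 20: d1:20  d2:20  d3:12  d4:8  d5:0  d6:0  d7:0.
Shift Item 3→3, Item 4→5, Item 6→4.
Schedule Item 1@1, Item 2@1, Item 3@3, Item 4@5, Item 5@1, Item 6@4: d1:10  d2:10  d3:10  d4:8  d5:10  d6:10  d7:2 — peak 10.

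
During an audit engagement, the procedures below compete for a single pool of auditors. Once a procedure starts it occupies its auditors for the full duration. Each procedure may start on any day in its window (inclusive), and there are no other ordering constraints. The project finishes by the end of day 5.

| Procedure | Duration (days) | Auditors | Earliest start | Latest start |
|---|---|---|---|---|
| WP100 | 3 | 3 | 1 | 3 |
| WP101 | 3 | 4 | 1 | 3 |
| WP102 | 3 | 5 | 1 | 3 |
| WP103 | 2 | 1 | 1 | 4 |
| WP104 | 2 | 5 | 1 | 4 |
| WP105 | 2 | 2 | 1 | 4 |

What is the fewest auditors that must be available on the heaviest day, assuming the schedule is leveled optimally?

12

Early-start (WP100@1, WP101@1, WP102@1, WP103@1, WP104@1, WP105@1) gives peak 20: d1:20  d2:20  d3:12  d4:0  d5:0.
Shift WP103→4, WP104→4, WP105→4.
Schedule WP100@1, WP101@1, WP102@1, WP103@4, WP104@4, WP105@4: d1:12  d2:12  d3:12  d4:8  d5:8 — peak 12.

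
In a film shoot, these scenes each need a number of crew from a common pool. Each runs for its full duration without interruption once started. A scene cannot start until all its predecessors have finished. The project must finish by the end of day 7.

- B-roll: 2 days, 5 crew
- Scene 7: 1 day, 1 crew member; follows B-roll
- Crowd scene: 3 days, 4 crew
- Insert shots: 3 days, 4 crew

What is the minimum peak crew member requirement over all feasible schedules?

8

Early-start (B-roll@1, Scene 7@3, Crowd scene@1, Insert shots@1) gives peak 13: d1:13  d2:13  d3:9  d4:0  d5:0  d6:0  d7:0.
Shift Crowd scene→3, Insert shots→4.
Schedule B-roll@1, Scene 7@3, Crowd scene@3, Insert shots@4: d1:5  d2:5  d3:5  d4:8  d5:8  d6:4  d7:0 — peak 8.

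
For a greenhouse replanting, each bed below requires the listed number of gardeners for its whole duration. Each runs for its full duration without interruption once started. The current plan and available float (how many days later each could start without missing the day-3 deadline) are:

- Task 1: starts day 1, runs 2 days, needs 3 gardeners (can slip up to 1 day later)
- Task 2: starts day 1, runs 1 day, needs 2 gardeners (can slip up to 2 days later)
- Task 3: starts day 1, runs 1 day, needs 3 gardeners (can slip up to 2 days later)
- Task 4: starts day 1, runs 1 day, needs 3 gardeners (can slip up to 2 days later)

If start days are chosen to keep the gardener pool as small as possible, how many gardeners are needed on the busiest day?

6

Early-start (Task 1@1, Task 2@1, Task 3@1, Task 4@1) gives peak 11: d1:11  d2:3  d3:0.
Shift Task 3→2, Task 4→3.
Schedule Task 1@1, Task 2@1, Task 3@2, Task 4@3: d1:5  d2:6  d3:3 — peak 6.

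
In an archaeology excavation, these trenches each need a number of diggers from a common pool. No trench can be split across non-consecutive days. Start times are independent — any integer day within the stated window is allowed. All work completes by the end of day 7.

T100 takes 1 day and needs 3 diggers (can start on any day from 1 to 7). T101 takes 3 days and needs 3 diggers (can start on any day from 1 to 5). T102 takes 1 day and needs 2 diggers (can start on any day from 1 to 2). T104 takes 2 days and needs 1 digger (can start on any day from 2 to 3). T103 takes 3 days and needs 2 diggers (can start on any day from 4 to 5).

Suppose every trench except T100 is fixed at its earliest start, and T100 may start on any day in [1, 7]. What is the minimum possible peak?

5

T100@1: d1:8  d2:4  d3:4  d4:2  d5:2  d6:2  d7:0 → peak 8
T100@2: d1:5  d2:7  d3:4  d4:2  d5:2  d6:2  d7:0 → peak 7
T100@3: d1:5  d2:4  d3:7  d4:2  d5:2  d6:2  d7:0 → peak 7
T100@4: d1:5  d2:4  d3:4  d4:5  d5:2  d6:2  d7:0 → peak 5
T100@5: d1:5  d2:4  d3:4  d4:2  d5:5  d6:2  d7:0 → peak 5
T100@6: d1:5  d2:4  d3:4  d4:2  d5:2  d6:5  d7:0 → peak 5
T100@7: d1:5  d2:4  d3:4  d4:2  d5:2  d6:2  d7:3 → peak 5
Best is T100@4, peak 5.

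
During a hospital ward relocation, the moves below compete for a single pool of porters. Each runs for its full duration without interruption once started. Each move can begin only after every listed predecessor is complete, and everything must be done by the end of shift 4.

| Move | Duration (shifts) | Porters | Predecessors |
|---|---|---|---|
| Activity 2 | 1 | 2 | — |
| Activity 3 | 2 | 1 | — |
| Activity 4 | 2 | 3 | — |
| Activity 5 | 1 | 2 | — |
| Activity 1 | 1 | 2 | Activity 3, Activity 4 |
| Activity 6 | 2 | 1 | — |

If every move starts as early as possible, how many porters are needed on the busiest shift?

9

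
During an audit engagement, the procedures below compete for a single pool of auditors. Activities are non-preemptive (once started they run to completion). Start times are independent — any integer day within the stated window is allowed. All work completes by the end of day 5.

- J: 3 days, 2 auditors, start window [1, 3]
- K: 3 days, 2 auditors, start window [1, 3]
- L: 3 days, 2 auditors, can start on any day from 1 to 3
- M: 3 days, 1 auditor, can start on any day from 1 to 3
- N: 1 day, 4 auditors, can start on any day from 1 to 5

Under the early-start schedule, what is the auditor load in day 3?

7

At early start, day 3 has: J, K, L, M.
Demand: 2 + 2 + 2 + 1 = 7.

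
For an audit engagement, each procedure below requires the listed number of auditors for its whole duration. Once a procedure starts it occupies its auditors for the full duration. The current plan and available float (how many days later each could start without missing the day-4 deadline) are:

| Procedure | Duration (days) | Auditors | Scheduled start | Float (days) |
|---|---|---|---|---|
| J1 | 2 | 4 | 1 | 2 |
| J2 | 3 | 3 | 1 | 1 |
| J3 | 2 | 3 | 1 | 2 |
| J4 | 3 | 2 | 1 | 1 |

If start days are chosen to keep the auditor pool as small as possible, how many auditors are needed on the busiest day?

9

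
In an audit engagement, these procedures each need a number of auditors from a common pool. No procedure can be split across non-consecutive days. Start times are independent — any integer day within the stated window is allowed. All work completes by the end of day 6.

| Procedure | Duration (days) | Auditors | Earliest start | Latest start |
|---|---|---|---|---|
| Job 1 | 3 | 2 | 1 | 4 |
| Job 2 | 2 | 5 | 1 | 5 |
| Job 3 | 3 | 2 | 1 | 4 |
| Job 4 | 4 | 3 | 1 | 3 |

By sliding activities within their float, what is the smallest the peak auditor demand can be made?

7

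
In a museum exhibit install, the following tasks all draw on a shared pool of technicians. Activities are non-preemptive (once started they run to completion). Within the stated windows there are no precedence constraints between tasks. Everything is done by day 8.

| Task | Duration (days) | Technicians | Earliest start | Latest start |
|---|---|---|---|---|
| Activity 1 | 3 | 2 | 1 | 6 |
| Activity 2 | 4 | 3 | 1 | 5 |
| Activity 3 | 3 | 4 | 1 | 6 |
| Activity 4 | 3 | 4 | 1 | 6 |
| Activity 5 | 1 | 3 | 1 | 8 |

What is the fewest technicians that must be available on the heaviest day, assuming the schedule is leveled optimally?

7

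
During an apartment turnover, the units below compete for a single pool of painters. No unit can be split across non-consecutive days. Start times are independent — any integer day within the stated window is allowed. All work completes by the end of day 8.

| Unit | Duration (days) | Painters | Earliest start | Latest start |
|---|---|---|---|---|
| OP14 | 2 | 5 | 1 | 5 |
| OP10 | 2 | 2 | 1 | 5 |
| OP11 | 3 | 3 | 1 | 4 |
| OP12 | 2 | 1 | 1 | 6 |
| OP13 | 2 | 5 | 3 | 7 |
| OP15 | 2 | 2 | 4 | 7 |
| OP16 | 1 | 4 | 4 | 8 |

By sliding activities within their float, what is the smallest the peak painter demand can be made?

Early-start (OP14@1, OP10@1, OP11@1, OP12@1, OP13@3, OP15@4, OP16@4) gives peak 11: d1:11  d2:11  d3:8  d4:11  d5:2  d6:0  d7:0  d8:0.
Shift OP10→3, OP11→3, OP13→7, OP15→5, OP16→6.
Schedule OP14@1, OP10@3, OP11@3, OP12@1, OP13@7, OP15@5, OP16@6: d1:6  d2:6  d3:5  d4:5  d5:5  d6:6  d7:5  d8:5 — peak 6.
Total painter-days = 43 over 8 days ⇒ peak ≥ ⌈43/8⌉ = 6, so 6 is optimal.

6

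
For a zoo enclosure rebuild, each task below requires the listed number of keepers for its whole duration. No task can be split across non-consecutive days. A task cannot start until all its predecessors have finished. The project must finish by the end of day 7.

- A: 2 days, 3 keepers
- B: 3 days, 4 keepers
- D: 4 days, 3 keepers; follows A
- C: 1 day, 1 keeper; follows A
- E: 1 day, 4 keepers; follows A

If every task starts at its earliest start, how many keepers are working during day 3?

12

At early start, day 3 has: B, D, C, E.
Demand: 4 + 3 + 1 + 4 = 12.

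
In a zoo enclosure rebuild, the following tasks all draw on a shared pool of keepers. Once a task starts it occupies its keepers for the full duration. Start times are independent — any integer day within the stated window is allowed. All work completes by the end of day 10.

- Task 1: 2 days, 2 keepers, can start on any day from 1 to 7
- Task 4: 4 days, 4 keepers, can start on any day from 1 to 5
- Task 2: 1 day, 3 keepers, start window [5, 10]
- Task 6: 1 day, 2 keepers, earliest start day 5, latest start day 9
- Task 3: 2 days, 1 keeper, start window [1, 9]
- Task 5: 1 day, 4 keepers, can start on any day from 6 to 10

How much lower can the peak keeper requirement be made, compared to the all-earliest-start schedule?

3

Early-start peak: d1:7  d2:7  d3:4  d4:4  d5:5  d6:4  d7:0  d8:0  d9:0  d10:0 ⇒ 7.
Leveled (Task 1@1, Task 4@3, Task 2@7, Task 6@8, Task 3@1, Task 5@9): d1:3  d2:3  d3:4  d4:4  d5:4  d6:4  d7:3  d8:2  d9:4  d10:0 ⇒ 4.
Reduction 7 − 4 = 3.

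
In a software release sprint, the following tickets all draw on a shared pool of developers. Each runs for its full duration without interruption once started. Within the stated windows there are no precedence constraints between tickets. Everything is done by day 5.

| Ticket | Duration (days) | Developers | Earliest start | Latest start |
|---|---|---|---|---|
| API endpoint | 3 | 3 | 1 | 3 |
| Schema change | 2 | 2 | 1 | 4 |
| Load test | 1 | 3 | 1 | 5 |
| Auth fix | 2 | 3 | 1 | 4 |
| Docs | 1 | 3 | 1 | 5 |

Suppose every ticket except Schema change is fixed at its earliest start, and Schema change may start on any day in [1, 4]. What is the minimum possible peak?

Schema change@1: d1:14  d2:8  d3:3  d4:0  d5:0 → peak 14
Schema change@2: d1:12  d2:8  d3:5  d4:0  d5:0 → peak 12
Schema change@3: d1:12  d2:6  d3:5  d4:2  d5:0 → peak 12
Schema change@4: d1:12  d2:6  d3:3  d4:2  d5:2 → peak 12
Best is Schema change@2, peak 12.

12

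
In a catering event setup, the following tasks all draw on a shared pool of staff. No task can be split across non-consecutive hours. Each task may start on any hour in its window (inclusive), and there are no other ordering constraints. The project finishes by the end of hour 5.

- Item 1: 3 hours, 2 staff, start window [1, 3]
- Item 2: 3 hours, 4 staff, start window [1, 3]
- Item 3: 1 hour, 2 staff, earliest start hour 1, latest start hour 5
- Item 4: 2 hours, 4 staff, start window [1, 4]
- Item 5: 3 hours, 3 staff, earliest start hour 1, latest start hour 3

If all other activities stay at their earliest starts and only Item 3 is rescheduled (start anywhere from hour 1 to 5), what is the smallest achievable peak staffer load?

Item 3@1: h1:15  h2:13  h3:9  h4:0  h5:0 → peak 15
Item 3@2: h1:13  h2:15  h3:9  h4:0  h5:0 → peak 15
Item 3@3: h1:13  h2:13  h3:11  h4:0  h5:0 → peak 13
Item 3@4: h1:13  h2:13  h3:9  h4:2  h5:0 → peak 13
Item 3@5: h1:13  h2:13  h3:9  h4:0  h5:2 → peak 13
Best is Item 3@3, peak 13.

13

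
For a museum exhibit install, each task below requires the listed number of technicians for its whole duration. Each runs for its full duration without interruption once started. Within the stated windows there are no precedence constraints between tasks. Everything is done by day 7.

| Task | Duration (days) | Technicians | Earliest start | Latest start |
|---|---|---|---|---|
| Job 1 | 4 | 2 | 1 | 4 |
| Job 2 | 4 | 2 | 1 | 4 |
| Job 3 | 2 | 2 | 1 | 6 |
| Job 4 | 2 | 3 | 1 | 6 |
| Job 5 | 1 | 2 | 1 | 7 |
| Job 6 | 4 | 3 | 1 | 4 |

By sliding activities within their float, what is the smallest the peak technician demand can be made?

Early-start (Job 1@1, Job 2@1, Job 3@1, Job 4@1, Job 5@1, Job 6@1) gives peak 14: d1:14  d2:12  d3:7  d4:7  d5:0  d6:0  d7:0.
Shift Job 4→5, Job 5→3, Job 6→4.
Schedule Job 1@1, Job 2@1, Job 3@1, Job 4@5, Job 5@3, Job 6@4: d1:6  d2:6  d3:6  d4:7  d5:6  d6:6  d7:3 — peak 7.

7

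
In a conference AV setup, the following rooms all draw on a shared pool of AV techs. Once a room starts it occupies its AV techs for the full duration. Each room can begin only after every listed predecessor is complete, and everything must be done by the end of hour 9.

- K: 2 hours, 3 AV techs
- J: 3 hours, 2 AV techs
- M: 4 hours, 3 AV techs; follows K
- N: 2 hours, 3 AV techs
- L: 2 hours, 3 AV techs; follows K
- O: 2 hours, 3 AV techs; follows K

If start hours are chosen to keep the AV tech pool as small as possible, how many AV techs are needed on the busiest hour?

Early-start (K@1, J@1, M@3, N@1, L@3, O@3) gives peak 11: h1:8  h2:8  h3:11  h4:9  h5:3  h6:3  h7:0  h8:0  h9:0.
Shift N→4, L→6, O→7.
Schedule K@1, J@1, M@3, N@4, L@6, O@7: h1:5  h2:5  h3:5  h4:6  h5:6  h6:6  h7:6  h8:3  h9:0 — peak 6.

6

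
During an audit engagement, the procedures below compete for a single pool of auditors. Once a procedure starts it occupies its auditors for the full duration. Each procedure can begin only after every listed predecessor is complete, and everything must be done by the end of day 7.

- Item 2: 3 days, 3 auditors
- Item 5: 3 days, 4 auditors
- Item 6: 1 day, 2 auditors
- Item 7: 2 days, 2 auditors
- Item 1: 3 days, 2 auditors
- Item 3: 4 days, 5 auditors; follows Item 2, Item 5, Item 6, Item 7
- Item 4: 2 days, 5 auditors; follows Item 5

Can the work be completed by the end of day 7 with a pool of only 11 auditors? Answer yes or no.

yes

Schedule Item 2@1, Item 5@1, Item 6@1, Item 7@1, Item 1@2, Item 3@4, Item 4@5: d1:11  d2:11  d3:9  d4:7  d5:10  d6:10  d7:5 — peak 11 ≤ 11.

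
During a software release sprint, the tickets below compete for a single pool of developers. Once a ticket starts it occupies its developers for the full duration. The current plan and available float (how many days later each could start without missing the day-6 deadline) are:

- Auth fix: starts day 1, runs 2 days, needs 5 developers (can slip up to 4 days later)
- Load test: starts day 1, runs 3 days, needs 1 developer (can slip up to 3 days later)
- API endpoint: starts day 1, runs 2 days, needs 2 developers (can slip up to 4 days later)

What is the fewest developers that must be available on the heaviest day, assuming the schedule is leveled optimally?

5

Early-start (Auth fix@1, Load test@1, API endpoint@1) gives peak 8: d1:8  d2:8  d3:1  d4:0  d5:0  d6:0.
Shift Load test→3, API endpoint→3.
Schedule Auth fix@1, Load test@3, API endpoint@3: d1:5  d2:5  d3:3  d4:3  d5:1  d6:0 — peak 5.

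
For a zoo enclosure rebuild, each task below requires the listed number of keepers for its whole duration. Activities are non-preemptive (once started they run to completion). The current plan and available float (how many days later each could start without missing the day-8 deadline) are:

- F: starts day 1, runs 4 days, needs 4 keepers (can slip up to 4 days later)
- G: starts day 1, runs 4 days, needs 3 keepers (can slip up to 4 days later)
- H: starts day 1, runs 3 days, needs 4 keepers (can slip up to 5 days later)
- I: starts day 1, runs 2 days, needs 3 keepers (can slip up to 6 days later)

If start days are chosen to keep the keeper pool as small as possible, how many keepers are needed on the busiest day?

7

Early-start (F@1, G@1, H@1, I@1) gives peak 14: d1:14  d2:14  d3:11  d4:7  d5:0  d6:0  d7:0  d8:0.
Shift H→5, I→5.
Schedule F@1, G@1, H@5, I@5: d1:7  d2:7  d3:7  d4:7  d5:7  d6:7  d7:4  d8:0 — peak 7.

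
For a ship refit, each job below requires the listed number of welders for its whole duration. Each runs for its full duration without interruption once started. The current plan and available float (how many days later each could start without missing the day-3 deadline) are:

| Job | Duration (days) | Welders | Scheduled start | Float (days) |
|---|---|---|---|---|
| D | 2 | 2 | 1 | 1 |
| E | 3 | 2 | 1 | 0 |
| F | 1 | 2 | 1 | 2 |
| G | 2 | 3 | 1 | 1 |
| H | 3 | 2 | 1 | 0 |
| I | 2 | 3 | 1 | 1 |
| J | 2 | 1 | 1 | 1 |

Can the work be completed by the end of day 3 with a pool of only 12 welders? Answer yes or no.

no

The minimum achievable peak is 13; 12 < 13, so no feasible schedule stays within the cap.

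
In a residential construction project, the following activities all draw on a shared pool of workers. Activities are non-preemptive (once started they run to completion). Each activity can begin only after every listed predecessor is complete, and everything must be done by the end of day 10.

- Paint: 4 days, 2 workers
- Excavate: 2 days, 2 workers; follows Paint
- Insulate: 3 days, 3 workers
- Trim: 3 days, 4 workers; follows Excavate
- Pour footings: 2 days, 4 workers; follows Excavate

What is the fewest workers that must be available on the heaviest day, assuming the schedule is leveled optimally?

Schedule Paint@1, Excavate@5, Insulate@1, Trim@7, Pour footings@7: d1:5  d2:5  d3:5  d4:2  d5:2  d6:2  d7:8  d8:8  d9:4  d10:0 — peak 8.

8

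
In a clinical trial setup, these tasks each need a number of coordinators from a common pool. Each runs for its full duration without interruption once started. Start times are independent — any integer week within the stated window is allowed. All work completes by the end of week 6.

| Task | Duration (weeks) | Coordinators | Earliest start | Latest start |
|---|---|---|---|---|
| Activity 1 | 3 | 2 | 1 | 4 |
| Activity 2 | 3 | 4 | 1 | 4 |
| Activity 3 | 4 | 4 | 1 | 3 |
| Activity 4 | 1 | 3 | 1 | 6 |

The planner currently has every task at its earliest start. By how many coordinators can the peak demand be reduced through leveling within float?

Early-start peak: w1:13  w2:10  w3:10  w4:4  w5:0  w6:0 ⇒ 13.
Leveled (Activity 1@1, Activity 2@4, Activity 3@1, Activity 4@5): w1:6  w2:6  w3:6  w4:8  w5:7  w6:4 ⇒ 8.
Reduction 13 − 8 = 5.

5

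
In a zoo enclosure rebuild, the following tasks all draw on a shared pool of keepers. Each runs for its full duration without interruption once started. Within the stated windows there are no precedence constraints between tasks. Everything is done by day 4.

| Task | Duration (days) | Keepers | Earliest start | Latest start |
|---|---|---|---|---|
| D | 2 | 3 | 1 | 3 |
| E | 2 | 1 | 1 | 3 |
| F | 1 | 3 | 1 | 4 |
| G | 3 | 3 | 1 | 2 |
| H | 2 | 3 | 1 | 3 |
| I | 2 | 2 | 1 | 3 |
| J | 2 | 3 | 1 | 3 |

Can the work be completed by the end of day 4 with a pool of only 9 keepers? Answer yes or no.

Schedule D@1, E@1, F@1, G@2, H@3, I@1, J@3: d1:9  d2:9  d3:9  d4:9 — peak 9 ≤ 9.

yes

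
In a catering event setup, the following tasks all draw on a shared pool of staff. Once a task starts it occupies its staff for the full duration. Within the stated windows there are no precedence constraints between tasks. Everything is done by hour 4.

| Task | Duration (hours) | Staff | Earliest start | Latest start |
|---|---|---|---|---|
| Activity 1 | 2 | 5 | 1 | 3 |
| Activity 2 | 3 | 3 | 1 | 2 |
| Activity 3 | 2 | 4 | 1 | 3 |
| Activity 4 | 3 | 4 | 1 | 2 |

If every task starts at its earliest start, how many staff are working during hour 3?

7

At early start, hour 3 has: Activity 2, Activity 4.
Demand: 3 + 4 = 7.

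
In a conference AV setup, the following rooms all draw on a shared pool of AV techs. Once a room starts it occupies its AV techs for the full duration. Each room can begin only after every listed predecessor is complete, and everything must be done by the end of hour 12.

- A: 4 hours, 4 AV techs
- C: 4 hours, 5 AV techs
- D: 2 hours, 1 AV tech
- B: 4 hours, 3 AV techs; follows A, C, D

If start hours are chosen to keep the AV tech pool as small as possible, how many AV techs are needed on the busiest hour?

5

Early-start (A@1, C@1, D@1, B@5) gives peak 10: h1:10  h2:10  h3:9  h4:9  h5:3  h6:3  h7:3  h8:3  h9:0  h10:0  h11:0  h12:0.
Shift C→5, B→9.
Schedule A@1, C@5, D@1, B@9: h1:5  h2:5  h3:4  h4:4  h5:5  h6:5  h7:5  h8:5  h9:3  h10:3  h11:3  h12:3 — peak 5.
Total AV tech-hours = 50 over 12 hours ⇒ peak ≥ ⌈50/12⌉ = 5, so 5 is optimal.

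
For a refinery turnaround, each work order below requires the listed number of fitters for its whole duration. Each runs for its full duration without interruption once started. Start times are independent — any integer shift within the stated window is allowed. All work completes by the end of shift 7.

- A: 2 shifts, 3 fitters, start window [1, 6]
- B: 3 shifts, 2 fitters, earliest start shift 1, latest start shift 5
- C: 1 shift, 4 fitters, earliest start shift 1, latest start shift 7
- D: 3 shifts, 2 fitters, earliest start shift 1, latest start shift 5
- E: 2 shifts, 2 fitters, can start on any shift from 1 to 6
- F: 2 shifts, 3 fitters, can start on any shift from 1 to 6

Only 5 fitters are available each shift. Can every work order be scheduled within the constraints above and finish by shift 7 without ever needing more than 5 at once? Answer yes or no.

Schedule A@1, B@1, C@7, D@4, E@3, F@5: s1:5  s2:5  s3:4  s4:4  s5:5  s6:5  s7:4 — peak 5 ≤ 5.

yes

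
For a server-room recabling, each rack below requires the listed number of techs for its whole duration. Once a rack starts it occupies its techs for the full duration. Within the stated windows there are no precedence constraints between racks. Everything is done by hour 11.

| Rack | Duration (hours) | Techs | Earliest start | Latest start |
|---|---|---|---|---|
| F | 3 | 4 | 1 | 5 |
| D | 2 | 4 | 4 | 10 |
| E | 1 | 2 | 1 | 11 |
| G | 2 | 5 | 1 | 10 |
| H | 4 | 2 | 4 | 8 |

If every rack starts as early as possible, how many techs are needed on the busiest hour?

Early-start schedule: F@1, D@4, E@1, G@1, H@4.
Load per hour: hour 1: 11, hour 2: 9, hour 3: 4, hour 4: 6, hour 5: 6, hour 6: 2, hour 7: 2, hour 8: 0, hour 9: 0, hour 10: 0, hour 11: 0.
Peak is 11.

11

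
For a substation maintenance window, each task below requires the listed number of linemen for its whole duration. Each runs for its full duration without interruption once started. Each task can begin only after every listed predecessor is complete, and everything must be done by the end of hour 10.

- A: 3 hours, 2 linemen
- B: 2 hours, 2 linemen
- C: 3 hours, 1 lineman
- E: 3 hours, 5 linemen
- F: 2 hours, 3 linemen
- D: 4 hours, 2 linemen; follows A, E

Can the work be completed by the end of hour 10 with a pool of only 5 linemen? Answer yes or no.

Schedule A@1, B@1, C@1, E@4, F@7, D@7: h1:5  h2:5  h3:3  h4:5  h5:5  h6:5  h7:5  h8:5  h9:2  h10:2 — peak 5 ≤ 5.

yes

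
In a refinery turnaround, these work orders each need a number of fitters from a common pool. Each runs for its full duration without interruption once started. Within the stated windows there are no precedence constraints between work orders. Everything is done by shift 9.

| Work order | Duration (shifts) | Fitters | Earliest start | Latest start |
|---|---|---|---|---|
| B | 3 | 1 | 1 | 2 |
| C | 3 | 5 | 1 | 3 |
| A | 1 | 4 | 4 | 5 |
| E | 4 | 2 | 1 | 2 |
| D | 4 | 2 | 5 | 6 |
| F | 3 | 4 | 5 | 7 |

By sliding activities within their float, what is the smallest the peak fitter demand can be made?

8

Schedule B@1, C@1, A@4, E@1, D@5, F@5: s1:8  s2:8  s3:8  s4:6  s5:6  s6:6  s7:6  s8:2  s9:0 — peak 8.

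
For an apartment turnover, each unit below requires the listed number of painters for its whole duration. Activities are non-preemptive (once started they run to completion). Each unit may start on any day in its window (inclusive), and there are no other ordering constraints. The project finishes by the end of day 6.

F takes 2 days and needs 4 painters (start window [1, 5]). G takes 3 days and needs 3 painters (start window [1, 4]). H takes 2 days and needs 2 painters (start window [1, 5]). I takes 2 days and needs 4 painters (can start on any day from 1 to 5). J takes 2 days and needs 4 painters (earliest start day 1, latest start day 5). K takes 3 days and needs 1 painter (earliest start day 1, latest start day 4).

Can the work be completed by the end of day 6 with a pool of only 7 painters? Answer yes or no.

Schedule F@1, G@1, H@4, I@3, J@5, K@4: d1:7  d2:7  d3:7  d4:7  d5:7  d6:5 — peak 7 ≤ 7.

yes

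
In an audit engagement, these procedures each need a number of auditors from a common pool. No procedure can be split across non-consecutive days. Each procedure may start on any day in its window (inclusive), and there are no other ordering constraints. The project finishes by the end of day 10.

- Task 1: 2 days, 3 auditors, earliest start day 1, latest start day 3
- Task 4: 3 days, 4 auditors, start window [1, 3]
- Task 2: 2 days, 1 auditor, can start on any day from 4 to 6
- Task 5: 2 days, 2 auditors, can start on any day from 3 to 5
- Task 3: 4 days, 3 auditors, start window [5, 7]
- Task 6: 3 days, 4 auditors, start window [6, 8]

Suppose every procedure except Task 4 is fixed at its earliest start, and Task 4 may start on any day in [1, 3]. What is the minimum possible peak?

7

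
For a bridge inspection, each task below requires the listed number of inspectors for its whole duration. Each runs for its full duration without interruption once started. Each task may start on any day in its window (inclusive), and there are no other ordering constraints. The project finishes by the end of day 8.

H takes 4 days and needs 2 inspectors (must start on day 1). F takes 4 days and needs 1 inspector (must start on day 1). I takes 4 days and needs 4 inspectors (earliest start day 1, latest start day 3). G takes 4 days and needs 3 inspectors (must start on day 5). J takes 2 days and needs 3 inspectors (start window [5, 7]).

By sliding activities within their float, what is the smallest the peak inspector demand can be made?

Schedule H@1, F@1, I@1, G@5, J@5: d1:7  d2:7  d3:7  d4:7  d5:6  d6:6  d7:3  d8:3 — peak 7.
No arrangement of the 9 feasible schedules does better.

7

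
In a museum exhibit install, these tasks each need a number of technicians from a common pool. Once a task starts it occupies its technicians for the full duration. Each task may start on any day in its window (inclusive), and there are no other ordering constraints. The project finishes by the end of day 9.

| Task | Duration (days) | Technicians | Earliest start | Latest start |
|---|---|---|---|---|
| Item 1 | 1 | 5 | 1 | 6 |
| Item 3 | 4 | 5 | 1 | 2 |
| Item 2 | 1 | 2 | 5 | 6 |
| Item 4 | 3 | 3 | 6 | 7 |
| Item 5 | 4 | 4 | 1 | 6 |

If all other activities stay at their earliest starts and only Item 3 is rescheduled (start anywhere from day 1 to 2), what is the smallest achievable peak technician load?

9

Item 3@1: d1:14  d2:9  d3:9  d4:9  d5:2  d6:3  d7:3  d8:3  d9:0 → peak 14
Item 3@2: d1:9  d2:9  d3:9  d4:9  d5:7  d6:3  d7:3  d8:3  d9:0 → peak 9
Best is Item 3@2, peak 9.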